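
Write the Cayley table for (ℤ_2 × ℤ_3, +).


Elements: {(0,0), (0,1), (0,2), (1,0), (1,1), (1,2)}
Operation: componentwise addition mod (2, 3)
Entry (a, b) = ((a₁+b₁) mod 2, (a₂+b₂) mod 3)

Cayley table:
      | (0,0) | (0,1) | (0,2) | (1,0) | (1,1) | (1,2)
(0,0) | (0,0) | (0,1) | (0,2) | (1,0) | (1,1) | (1,2)
(0,1) | (0,1) | (0,2) | (0,0) | (1,1) | (1,2) | (1,0)
(0,2) | (0,2) | (0,0) | (0,1) | (1,2) | (1,0) | (1,1)
(1,0) | (1,0) | (1,1) | (1,2) | (0,0) | (0,1) | (0,2)
(1,1) | (1,1) | (1,2) | (1,0) | (0,1) | (0,2) | (0,0)
(1,2) | (1,2) | (1,0) | (1,1) | (0,2) | (0,0) | (0,1)


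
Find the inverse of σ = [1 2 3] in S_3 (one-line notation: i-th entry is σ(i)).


To find σ⁻¹, swap domain and range:
σ(1) = 1 → σ⁻¹(1) = 1
σ(2) = 2 → σ⁻¹(2) = 2
σ(3) = 3 → σ⁻¹(3) = 3

σ⁻¹ = [1 2 3]


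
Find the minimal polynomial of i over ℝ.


i satisfies x² + 1 = 0, irreducible over ℝ

Minimal polynomial: x² + 1


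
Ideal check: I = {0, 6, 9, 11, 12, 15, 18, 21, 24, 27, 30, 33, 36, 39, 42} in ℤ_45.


Check ideal conditions for I = {0, 6, 9, 11, 12, 15, 18, 21, 24, 27, 30, 33, 36, 39, 42} in ℤ_45:
(1) I is an additive subgroup? No
(2) For r ∈ ℤ_45 and a ∈ I: r·a ∈ I? No  [counterexample: r=2, a=11, r·a mod 45 = 22 ∉ I]

No, I is not an ideal of ℤ_45


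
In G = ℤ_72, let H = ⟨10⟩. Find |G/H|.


|⟨10⟩| = n / gcd(10, 72) = 72 / 2 = 36
H is normal (ℤ_72 is abelian).
|G/H| = |G| / |H| = 72 / 36 = 2

|G/H| = 2


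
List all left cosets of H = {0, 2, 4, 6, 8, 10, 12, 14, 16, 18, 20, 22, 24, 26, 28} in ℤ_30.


H = {0, 2, 4, 6, 8, 10, 12, 14, 16, 18, 20, 22, 24, 26, 28}, |H| = 15
Number of cosets = |G|/|H| = 30/15 = 2
0 + H = {0, 2, 4, 6, 8, 10, 12, 14, 16, 18, 20, 22, 24, 26, 28}
1 + H = {1, 3, 5, 7, 9, 11, 13, 15, 17, 19, 21, 23, 25, 27, 29}

Cosets: 0+H={0,2,4,6,8,10,12,14,16,18,20,22,24,26,28}; 1+H={1,3,5,7,9,11,13,15,17,19,21,23,25,27,29}


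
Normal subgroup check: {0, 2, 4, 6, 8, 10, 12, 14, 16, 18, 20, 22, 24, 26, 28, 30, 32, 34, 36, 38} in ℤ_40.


H = {0, 2, 4, 6, 8, 10, 12, 14, 16, 18, 20, 22, 24, 26, 28, 30, 32, 34, 36, 38} in ℤ_40
ℤ_40 is abelian; every subgroup of an abelian group is normal

Yes, normal subgroup


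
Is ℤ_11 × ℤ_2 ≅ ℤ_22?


Comparing ℤ_11 × ℤ_2 and ℤ_22:
gcd(11,2) = 1, so ℤ_11 × ℤ_2 ≅ ℤ_22 (CRT)

Yes, ℤ_11 × ℤ_2 ≅ ℤ_22


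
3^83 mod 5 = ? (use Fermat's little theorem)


Fermat's little theorem: if p is prime and gcd(a,p)=1, then a^(p-1) ≡ 1 (mod p)
p = 5 is prime, gcd(3,5) = 1
Reduce exponent: 83 mod 4 = 3
So 3^83 ≡ 3^3 (mod 5)
3^3 mod 5 = 2

3^83 ≡ 2 (mod 5)


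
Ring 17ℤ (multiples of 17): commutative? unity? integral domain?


17ℤ is a commutative ring under +,× but has no multiplicative identity (1 ∉ 17ℤ); it has no zero divisors, but without unity it is not an integral domain
Commutative: Yes
Integral domain: No
Has unity: No

17ℤ (multiples of 17): Commutative=Yes, Unity=No


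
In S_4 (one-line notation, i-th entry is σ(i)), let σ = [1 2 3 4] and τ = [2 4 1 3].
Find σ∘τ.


σ∘τ: apply τ first, then σ
1 →τ 2 →σ 2
2 →τ 4 →σ 4
3 →τ 1 →σ 1
4 →τ 3 →σ 3

σ∘τ = [2 4 1 3]


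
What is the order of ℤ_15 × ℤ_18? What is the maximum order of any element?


|ℤ_15 × ℤ_18| = 15 × 18 = 270
Max element order = lcm(15,18) = 90
Cyclic? No (gcd=3)

|ℤ_15×ℤ_18| = 270, max element order = 90


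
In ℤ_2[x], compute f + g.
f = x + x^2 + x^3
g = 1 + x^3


Add coefficients mod 2:
x^0: 0 + 1 = 1 (mod 2)
x^1: 1 + 0 = 1 (mod 2)
x^2: 1 + 0 = 1 (mod 2)
x^3: 1 + 1 = 0 (mod 2)
Result: 1 + x + x^2

f + g = 1 + x + x^2


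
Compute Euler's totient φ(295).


Factor n: 295 = 5 × 59
φ(n) = n · ∏(1 - 1/p) over distinct primes p | n
φ(295) = 295 · (1 - 1/5) · (1 - 1/59) = 232

φ(295) = 232


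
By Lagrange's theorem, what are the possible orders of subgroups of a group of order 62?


Lagrange's theorem: |H| divides |G|
|G| = 62
Divisors of 62: 1, 2, 31, 62

Possible subgroup orders: {1, 2, 31, 62}


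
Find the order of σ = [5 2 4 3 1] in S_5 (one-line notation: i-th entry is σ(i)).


Cycle decomposition: (1 5) (3 4)
Cycle lengths: 2, 2
Order = lcm(2, 2) = 2

ord(σ) = 2


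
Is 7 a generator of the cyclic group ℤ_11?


g generates ℤ_n iff gcd(g, n) = 1
gcd(7, 11) = 1
Since gcd = 1, 7 is a generator.

Yes, 7 generates ℤ_11


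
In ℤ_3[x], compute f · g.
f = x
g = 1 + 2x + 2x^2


Expand and collect like terms; reduce coefficients mod 3:
x^0: 0·1 = 0 ≡ 0 (mod 3)
x^1: 0·2 + 1·1 = 1 ≡ 1 (mod 3)
x^2: 0·2 + 1·2 = 2 ≡ 2 (mod 3)
x^3: 1·2 = 2 ≡ 2 (mod 3)
Result: x + 2x^2 + 2x^3

f · g = x + 2x^2 + 2x^3


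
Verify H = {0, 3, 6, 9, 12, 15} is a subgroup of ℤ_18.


Subgroup test for H = {0, 3, 6, 9, 12, 15} in (ℤ_18, +):
(1) 0 ∈ H? Yes
(2) Closure: for all a,b ∈ H, (a+b) mod 18 ∈ H? Yes
(3) Inverses: for all a ∈ H, -a mod 18 ∈ H? Yes

Yes, H is a subgroup of ℤ_18


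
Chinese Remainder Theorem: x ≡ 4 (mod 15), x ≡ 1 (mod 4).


m₁ = 15, m₂ = 4, gcd = 1, so CRT applies. M = m₁·m₂ = 60
Let M₁ = M/m₁ = 4, M₂ = M/m₂ = 15
Find y₁ ≡ M₁⁻¹ (mod m₁): 4⁻¹ ≡ 4 (mod 15)
Find y₂ ≡ M₂⁻¹ (mod m₂): 15⁻¹ ≡ 3 (mod 4)
x = a₁·M₁·y₁ + a₂·M₂·y₂ = 4·4·4 + 1·15·3 = 109
Reduce mod 60: x ≡ 49
Check: 49 mod 15 = 4 ✓, 49 mod 4 = 1 ✓

x ≡ 49 (mod 60)


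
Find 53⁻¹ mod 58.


Use the extended Euclidean algorithm to write 1 = 53·s + 58·t; then s mod 58 is the inverse.
Euclidean algorithm:
  53 = 0·58 + 53
  58 = 1·53 + 5
  53 = 10·5 + 3
  5 = 1·3 + 2
  3 = 1·2 + 1
  2 = 2·1 + 0
gcd(53,58) = 1
Back-substitution gives: 53·(23) + 58·(-21) = 1
So 53⁻¹ ≡ 23 ≡ 23 (mod 58)
Check: 53 × 23 = 1219 ≡ 1 (mod 58) ✓

53⁻¹ ≡ 23 (mod 58)


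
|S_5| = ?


|S_n| = n! (number of permutations of n symbols)
|S_5| = 5! = 120

|S_5| = 120


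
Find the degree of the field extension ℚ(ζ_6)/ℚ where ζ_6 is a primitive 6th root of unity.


[ℚ(ζ_n):ℚ] = deg Φ_n(x) = φ(n). Here φ(6) = 2

[ℚ(ζ_6)/ℚ where ζ_6 is a primitive 6th root of unity] = 2


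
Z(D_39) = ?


Z(G) = {g ∈ G | gx = xg for all x ∈ G}
For odd n, Z(D_n) = {e}: no nontrivial rotation commutes with all reflections

Z(D_39) = {e}


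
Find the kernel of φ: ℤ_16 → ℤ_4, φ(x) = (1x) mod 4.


Kernel = preimage of identity
ker(φ) = {x ∈ ℤ_16 : 1x ≡ 0 (mod 4)}. Since 4 | 16, φ is well-defined. The kernel is the cyclic subgroup ⟨4⟩ of ℤ_16 (order 4), i.e. {0, 4, 8, 12}

ker(φ) = {0, 4, 8, 12}


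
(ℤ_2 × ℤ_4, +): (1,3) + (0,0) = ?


Operation: componentwise addition mod (2, 4)
(1,3) + (0,0) = ((a₁+b₁) mod 2, (a₂+b₂) mod 4) with a = (1,3), b = (0,0)

(1,3) + (0,0) = (1,3)


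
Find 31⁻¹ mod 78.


Use the extended Euclidean algorithm to write 1 = 31·s + 78·t; then s mod 78 is the inverse.
Euclidean algorithm:
  31 = 0·78 + 31
  78 = 2·31 + 16
  31 = 1·16 + 15
  16 = 1·15 + 1
  15 = 15·1 + 0
gcd(31,78) = 1
Back-substitution gives: 31·(-5) + 78·(2) = 1
So 31⁻¹ ≡ -5 ≡ 73 (mod 78)
Check: 31 × 73 = 2263 ≡ 1 (mod 78) ✓

31⁻¹ ≡ 73 (mod 78)


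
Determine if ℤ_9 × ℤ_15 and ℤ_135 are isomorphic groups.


Comparing ℤ_9 × ℤ_15 and ℤ_135:
gcd(9,15) = 3 ≠ 1. Max element order in ℤ_9×ℤ_15 is lcm(9,15) = 45 < 135, so it has no element of order 135

No, ℤ_9 × ℤ_15 ≇ ℤ_135


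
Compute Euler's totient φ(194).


Factor n: 194 = 2 × 97
φ(n) = n · ∏(1 - 1/p) over distinct primes p | n
φ(194) = 194 · (1 - 1/2) · (1 - 1/97) = 96

φ(194) = 96


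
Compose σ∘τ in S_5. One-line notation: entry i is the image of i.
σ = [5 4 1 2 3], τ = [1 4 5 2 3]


σ∘τ: apply τ first, then σ
1 →τ 1 →σ 5
2 →τ 4 →σ 2
3 →τ 5 →σ 3
4 →τ 2 →σ 4
5 →τ 3 →σ 1

σ∘τ = [5 2 3 4 1]


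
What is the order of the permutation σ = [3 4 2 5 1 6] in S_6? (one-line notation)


Cycle decomposition: (1 3 2 4 5)
Cycle lengths: 5
Order = lcm(5) = 5

ord(σ) = 5


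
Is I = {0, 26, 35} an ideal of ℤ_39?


Check ideal conditions for I = {0, 26, 35} in ℤ_39:
(1) I is an additive subgroup? No
(2) For r ∈ ℤ_39 and a ∈ I: r·a ∈ I? No  [counterexample: r=2, a=26, r·a mod 39 = 13 ∉ I]

No, I is not an ideal of ℤ_39


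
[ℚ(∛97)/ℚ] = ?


∛97 has minimal polynomial x³ - 97 (irreducible over ℚ since 97 is not a perfect cube)

[ℚ(∛97)/ℚ] = 3


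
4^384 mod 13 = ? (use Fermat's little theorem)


Fermat's little theorem: if p is prime and gcd(a,p)=1, then a^(p-1) ≡ 1 (mod p)
p = 13 is prime, gcd(4,13) = 1
Reduce exponent: 384 mod 12 = 0
So 4^384 ≡ 4^0 (mod 13)
4^0 = 1

4^384 ≡ 1 (mod 13)


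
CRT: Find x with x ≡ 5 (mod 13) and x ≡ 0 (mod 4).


m₁ = 13, m₂ = 4, gcd = 1, so CRT applies. M = m₁·m₂ = 52
Let M₁ = M/m₁ = 4, M₂ = M/m₂ = 13
Find y₁ ≡ M₁⁻¹ (mod m₁): 4⁻¹ ≡ 10 (mod 13)
Find y₂ ≡ M₂⁻¹ (mod m₂): 13⁻¹ ≡ 1 (mod 4)
x = a₁·M₁·y₁ + a₂·M₂·y₂ = 5·4·10 + 0·13·1 = 200
Reduce mod 52: x ≡ 44
Check: 44 mod 13 = 5 ✓, 44 mod 4 = 0 ✓

x ≡ 44 (mod 52)


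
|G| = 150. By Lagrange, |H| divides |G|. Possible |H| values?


Lagrange's theorem: |H| divides |G|
|G| = 150
Divisors of 150: 1, 2, 3, 5, 6, 10, 15, 25, 30, 50, 75, 150

Possible subgroup orders: {1, 2, 3, 5, 6, 10, 15, 25, 30, 50, 75, 150}


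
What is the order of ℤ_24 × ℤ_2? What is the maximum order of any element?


|ℤ_24 × ℤ_2| = 24 × 2 = 48
Max element order = lcm(24,2) = 24
Cyclic? No (gcd=2)

|ℤ_24×ℤ_2| = 48, max element order = 24


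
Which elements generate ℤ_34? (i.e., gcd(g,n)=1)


g generates ℤ_n iff gcd(g,n) = 1
Prime factors of 34: 2, 17
Generators are g ∈ {1,...,33} not divisible by any of these primes.
Generators: {1, 3, 5, 7, 9, 11, 13, 15, 19, 21, 23, 25, 27, 29, 31, 33}
Number of generators = φ(34) = 16

Generators of ℤ_34 = {1, 3, 5, 7, 9, 11, 13, 15, 19, 21, 23, 25, 27, 29, 31, 33}


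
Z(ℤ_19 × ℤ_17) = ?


Z(G) = {g ∈ G | gx = xg for all x ∈ G}
Direct product of abelian groups is abelian, so Z(G) = G

Z(ℤ_19 × ℤ_17) = ℤ_19 × ℤ_17


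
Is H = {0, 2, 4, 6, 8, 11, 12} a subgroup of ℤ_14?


Subgroup test for H = {0, 2, 4, 6, 8, 11, 12} in (ℤ_14, +):
(1) 0 ∈ H? Yes
(2) Closure: for all a,b ∈ H, (a+b) mod 14 ∈ H? No  [counterexample: 2 + 8 = 10 ∉ H]
(3) Inverses: for all a ∈ H, -a mod 14 ∈ H? No

No, H is not a subgroup of ℤ_14


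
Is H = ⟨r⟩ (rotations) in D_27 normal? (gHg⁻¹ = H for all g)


H = ⟨r⟩ (rotations) in D_27
The rotation subgroup ⟨r⟩ has index 2 in D_27, so it is normal

Yes, normal subgroup


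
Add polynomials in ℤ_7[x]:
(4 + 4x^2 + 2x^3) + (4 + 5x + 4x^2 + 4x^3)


Add coefficients mod 7:
x^0: 4 + 4 = 1 (mod 7)
x^1: 0 + 5 = 5 (mod 7)
x^2: 4 + 4 = 1 (mod 7)
x^3: 2 + 4 = 6 (mod 7)
Result: 1 + 5x + x^2 + 6x^3

f + g = 1 + 5x + x^2 + 6x^3


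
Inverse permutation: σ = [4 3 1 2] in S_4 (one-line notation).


To find σ⁻¹, swap domain and range:
σ(1) = 4 → σ⁻¹(4) = 1
σ(2) = 3 → σ⁻¹(3) = 2
σ(3) = 1 → σ⁻¹(1) = 3
σ(4) = 2 → σ⁻¹(2) = 4

σ⁻¹ = [3 4 2 1]


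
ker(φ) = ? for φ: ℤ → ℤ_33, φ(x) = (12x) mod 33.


Kernel = preimage of identity
ker(φ) = {x ∈ ℤ : 12x ≡ 0 (mod 33)}. gcd(12,33) = 3, so 12x ≡ 0 (mod 33) ⟺ x ≡ 0 (mod 33/3 = 11). Hence ker(φ) = 11ℤ

ker(φ) = 11ℤ


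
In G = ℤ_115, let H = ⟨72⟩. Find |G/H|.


|⟨72⟩| = n / gcd(72, 115) = 115 / 1 = 115
H is normal (ℤ_115 is abelian).
|G/H| = |G| / |H| = 115 / 115 = 1

|G/H| = 1


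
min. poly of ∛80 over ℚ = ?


∛80 satisfies x³ - 80 = 0, irreducible over ℚ (no rational root; 80 is not a perfect cube)

Minimal polynomial: x³ - 80


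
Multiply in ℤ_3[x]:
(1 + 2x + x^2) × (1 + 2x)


Expand and collect like terms; reduce coefficients mod 3:
x^0: 1·1 = 1 ≡ 1 (mod 3)
x^1: 1·2 + 2·1 = 4 ≡ 1 (mod 3)
x^2: 2·2 + 1·1 = 5 ≡ 2 (mod 3)
x^3: 1·2 = 2 ≡ 2 (mod 3)
Result: 1 + x + 2x^2 + 2x^3

f · g = 1 + x + 2x^2 + 2x^3


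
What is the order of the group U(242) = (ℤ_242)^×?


U(n) is the group of units mod n; |U(n)| = φ(n)
|U(242)| = φ(242) = 110

|U(242) = (ℤ_242)^×| = 110


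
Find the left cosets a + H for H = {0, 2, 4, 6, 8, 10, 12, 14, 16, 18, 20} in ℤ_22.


H = {0, 2, 4, 6, 8, 10, 12, 14, 16, 18, 20}, |H| = 11
Number of cosets = |G|/|H| = 22/11 = 2
0 + H = {0, 2, 4, 6, 8, 10, 12, 14, 16, 18, 20}
1 + H = {1, 3, 5, 7, 9, 11, 13, 15, 17, 19, 21}

Cosets: 0+H={0,2,4,6,8,10,12,14,16,18,20}; 1+H={1,3,5,7,9,11,13,15,17,19,21}


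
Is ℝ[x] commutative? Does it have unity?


Polynomial ring over ℝ (an integral domain) is a commutative integral domain with unity 1
Commutative: Yes
Integral domain: Yes
Has unity: Yes

ℝ[x]: Commutative=Yes, Unity=Yes


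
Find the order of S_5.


|S_n| = n! (number of permutations of n symbols)
|S_5| = 5! = 120

|S_5| = 120


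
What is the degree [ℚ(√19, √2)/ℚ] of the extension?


[ℚ(√19,√2):ℚ] = [ℚ(√19,√2):ℚ(√19)]·[ℚ(√19):ℚ] = 2·2 = 4

[ℚ(√19, √2)/ℚ] = 4


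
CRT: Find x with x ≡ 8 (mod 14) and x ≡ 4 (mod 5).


m₁ = 14, m₂ = 5, gcd = 1, so CRT applies. M = m₁·m₂ = 70
Let M₁ = M/m₁ = 5, M₂ = M/m₂ = 14
Find y₁ ≡ M₁⁻¹ (mod m₁): 5⁻¹ ≡ 3 (mod 14)
Find y₂ ≡ M₂⁻¹ (mod m₂): 14⁻¹ ≡ 4 (mod 5)
x = a₁·M₁·y₁ + a₂·M₂·y₂ = 8·5·3 + 4·14·4 = 344
Reduce mod 70: x ≡ 64
Check: 64 mod 14 = 8 ✓, 64 mod 5 = 4 ✓

x ≡ 64 (mod 70)


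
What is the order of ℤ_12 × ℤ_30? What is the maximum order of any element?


|ℤ_12 × ℤ_30| = 12 × 30 = 360
Max element order = lcm(12,30) = 60
Cyclic? No (gcd=6)

|ℤ_12×ℤ_30| = 360, max element order = 60


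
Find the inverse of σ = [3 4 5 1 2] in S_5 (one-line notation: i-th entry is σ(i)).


To find σ⁻¹, swap domain and range:
σ(1) = 3 → σ⁻¹(3) = 1
σ(2) = 4 → σ⁻¹(4) = 2
σ(3) = 5 → σ⁻¹(5) = 3
σ(4) = 1 → σ⁻¹(1) = 4
σ(5) = 2 → σ⁻¹(2) = 5

σ⁻¹ = [4 5 1 2 3]


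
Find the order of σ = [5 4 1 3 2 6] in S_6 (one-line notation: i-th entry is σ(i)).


Cycle decomposition: (1 5 2 4 3)
Cycle lengths: 5
Order = lcm(5) = 5

ord(σ) = 5


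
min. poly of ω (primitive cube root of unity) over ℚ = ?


ω satisfies x² + x + 1 = 0 (the cyclotomic polynomial Φ₃)

Minimal polynomial: x² + x + 1


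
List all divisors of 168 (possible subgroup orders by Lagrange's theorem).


Lagrange's theorem: |H| divides |G|
|G| = 168
Divisors of 168: 1, 2, 3, 4, 6, 7, 8, 12, 14, 21, 24, 28, 42, 56, 84, 168

Possible subgroup orders: {1, 2, 3, 4, 6, 7, 8, 12, 14, 21, 24, 28, 42, 56, 84, 168}


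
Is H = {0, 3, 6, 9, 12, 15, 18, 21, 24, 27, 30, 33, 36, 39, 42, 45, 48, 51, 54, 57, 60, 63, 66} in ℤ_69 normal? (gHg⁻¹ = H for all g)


H = {0, 3, 6, 9, 12, 15, 18, 21, 24, 27, 30, 33, 36, 39, 42, 45, 48, 51, 54, 57, 60, 63, 66} in ℤ_69
ℤ_69 is abelian; every subgroup of an abelian group is normal

Yes, normal subgroup


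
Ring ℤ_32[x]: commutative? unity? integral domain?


ℤ_32 has zero divisors (2·16 ≡ 0), and these lift to constant zero divisors in ℤ_32[x]; so not an integral domain
Commutative: Yes
Integral domain: No
Has unity: Yes

ℤ_32[x]: Commutative=Yes, Unity=Yes


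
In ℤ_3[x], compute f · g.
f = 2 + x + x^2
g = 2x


Expand and collect like terms; reduce coefficients mod 3:
x^0: 2·0 = 0 ≡ 0 (mod 3)
x^1: 2·2 + 1·0 = 4 ≡ 1 (mod 3)
x^2: 1·2 + 1·0 = 2 ≡ 2 (mod 3)
x^3: 1·2 = 2 ≡ 2 (mod 3)
Result: x + 2x^2 + 2x^3

f · g = x + 2x^2 + 2x^3


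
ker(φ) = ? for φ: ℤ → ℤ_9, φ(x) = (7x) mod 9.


Kernel = preimage of identity
ker(φ) = {x ∈ ℤ : 7x ≡ 0 (mod 9)}. gcd(7,9) = 1, so 7x ≡ 0 (mod 9) ⟺ x ≡ 0 (mod 9/1 = 9). Hence ker(φ) = 9ℤ

ker(φ) = 9ℤ


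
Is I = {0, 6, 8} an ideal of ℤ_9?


Check ideal conditions for I = {0, 6, 8} in ℤ_9:
(1) I is an additive subgroup? No
(2) For r ∈ ℤ_9 and a ∈ I: r·a ∈ I? No  [counterexample: r=2, a=6, r·a mod 9 = 3 ∉ I]

No, I is not an ideal of ℤ_9


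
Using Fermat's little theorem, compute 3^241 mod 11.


Fermat's little theorem: if p is prime and gcd(a,p)=1, then a^(p-1) ≡ 1 (mod p)
p = 11 is prime, gcd(3,11) = 1
Reduce exponent: 241 mod 10 = 1
So 3^241 ≡ 3^1 (mod 11)
3^1 mod 11 = 3

3^241 ≡ 3 (mod 11)


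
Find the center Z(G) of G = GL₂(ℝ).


Z(G) = {g ∈ G | gx = xg for all x ∈ G}
Only scalar multiples of the identity commute with all invertible matrices

Z(GL₂(ℝ)) = {aI : a ∈ ℝ, a ≠ 0}


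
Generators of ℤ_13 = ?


g generates ℤ_n iff gcd(g,n) = 1
Checking each g ∈ {1,...,12}:
gcd(1,13) = 1
gcd(2,13) = 1
gcd(3,13) = 1
gcd(4,13) = 1
gcd(5,13) = 1
gcd(6,13) = 1
gcd(7,13) = 1
gcd(8,13) = 1
gcd(9,13) = 1
gcd(10,13) = 1
gcd(11,13) = 1
gcd(12,13) = 1
Generators: {1, 2, 3, 4, 5, 6, 7, 8, 9, 10, 11, 12}
Number of generators = φ(13) = 12

Generators of ℤ_13 = {1, 2, 3, 4, 5, 6, 7, 8, 9, 10, 11, 12}


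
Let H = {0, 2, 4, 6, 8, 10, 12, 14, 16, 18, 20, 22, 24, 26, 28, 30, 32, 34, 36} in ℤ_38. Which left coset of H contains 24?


24 + H = {24 + h (mod 38) : h ∈ H}
24+0=24, 24+2=26, 24+4=28, 24+6=30, 24+8=32, 24+10=34, 24+12=36, 24+14=0, 24+16=2, 24+18=4, 24+20=6, 24+22=8, 24+24=10, 24+26=12, 24+28=14, 24+30=16, 24+32=18, 24+34=20, 24+36=22
24 + H = {0, 2, 4, 6, 8, 10, 12, 14, 16, 18, 20, 22, 24, 26, 28, 30, 32, 34, 36} = 0 + H

24 + H = {0, 2, 4, 6, 8, 10, 12, 14, 16, 18, 20, 22, 24, 26, 28, 30, 32, 34, 36}


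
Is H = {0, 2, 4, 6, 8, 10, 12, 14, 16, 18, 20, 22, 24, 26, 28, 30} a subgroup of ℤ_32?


Subgroup test for H = {0, 2, 4, 6, 8, 10, 12, 14, 16, 18, 20, 22, 24, 26, 28, 30} in (ℤ_32, +):
(1) 0 ∈ H? Yes
(2) Closure: for all a,b ∈ H, (a+b) mod 32 ∈ H? Yes
(3) Inverses: for all a ∈ H, -a mod 32 ∈ H? Yes

Yes, H is a subgroup of ℤ_32


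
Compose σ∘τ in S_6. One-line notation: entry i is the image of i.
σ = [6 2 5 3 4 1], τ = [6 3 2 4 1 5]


σ∘τ: apply τ first, then σ
1 →τ 6 →σ 1
2 →τ 3 →σ 5
3 →τ 2 →σ 2
4 →τ 4 →σ 3
5 →τ 1 →σ 6
6 →τ 5 →σ 4

σ∘τ = [1 5 2 3 6 4]


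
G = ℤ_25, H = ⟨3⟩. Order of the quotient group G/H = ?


|⟨3⟩| = n / gcd(3, 25) = 25 / 1 = 25
H is normal (ℤ_25 is abelian).
|G/H| = |G| / |H| = 25 / 25 = 1

|G/H| = 1


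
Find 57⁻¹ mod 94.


Use the extended Euclidean algorithm to write 1 = 57·s + 94·t; then s mod 94 is the inverse.
Euclidean algorithm:
  57 = 0·94 + 57
  94 = 1·57 + 37
  57 = 1·37 + 20
  37 = 1·20 + 17
  20 = 1·17 + 3
  17 = 5·3 + 2
  3 = 1·2 + 1
  2 = 2·1 + 0
gcd(57,94) = 1
Back-substitution gives: 57·(33) + 94·(-20) = 1
So 57⁻¹ ≡ 33 ≡ 33 (mod 94)
Check: 57 × 33 = 1881 ≡ 1 (mod 94) ✓

57⁻¹ ≡ 33 (mod 94)


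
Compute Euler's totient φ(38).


Factor n: 38 = 2 × 19
φ(n) = n · ∏(1 - 1/p) over distinct primes p | n
φ(38) = 38 · (1 - 1/2) · (1 - 1/19) = 18

φ(38) = 18


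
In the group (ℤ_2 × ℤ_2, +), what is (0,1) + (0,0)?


Operation: componentwise addition mod (2, 2)
(0,1) + (0,0) = ((a₁+b₁) mod 2, (a₂+b₂) mod 2) with a = (0,1), b = (0,0)

(0,1) + (0,0) = (0,1)


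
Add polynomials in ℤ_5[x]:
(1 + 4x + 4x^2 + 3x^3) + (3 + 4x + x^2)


Add coefficients mod 5:
x^0: 1 + 3 = 4 (mod 5)
x^1: 4 + 4 = 3 (mod 5)
x^2: 4 + 1 = 0 (mod 5)
x^3: 3 + 0 = 3 (mod 5)
Result: 4 + 3x + 3x^3

f + g = 4 + 3x + 3x^3


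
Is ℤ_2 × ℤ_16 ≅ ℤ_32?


Comparing ℤ_2 × ℤ_16 and ℤ_32:
gcd(2,16) = 2 ≠ 1. Max element order in ℤ_2×ℤ_16 is lcm(2,16) = 16 < 32, so it has no element of order 32

No, ℤ_2 × ℤ_16 ≇ ℤ_32


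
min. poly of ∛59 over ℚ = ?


∛59 satisfies x³ - 59 = 0, irreducible over ℚ (no rational root; 59 is not a perfect cube)

Minimal polynomial: x³ - 59


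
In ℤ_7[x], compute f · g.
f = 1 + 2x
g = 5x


Expand and collect like terms; reduce coefficients mod 7:
x^0: 1·0 = 0 ≡ 0 (mod 7)
x^1: 1·5 + 2·0 = 5 ≡ 5 (mod 7)
x^2: 2·5 = 10 ≡ 3 (mod 7)
Result: 5x + 3x^2

f · g = 5x + 3x^2


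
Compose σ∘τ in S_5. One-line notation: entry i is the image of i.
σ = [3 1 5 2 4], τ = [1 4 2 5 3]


σ∘τ: apply τ first, then σ
1 →τ 1 →σ 3
2 →τ 4 →σ 2
3 →τ 2 →σ 1
4 →τ 5 →σ 4
5 →τ 3 →σ 5

σ∘τ = [3 2 1 4 5]


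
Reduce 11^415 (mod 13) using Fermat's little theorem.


Fermat's little theorem: if p is prime and gcd(a,p)=1, then a^(p-1) ≡ 1 (mod p)
p = 13 is prime, gcd(11,13) = 1
Reduce exponent: 415 mod 12 = 7
So 11^415 ≡ 11^7 (mod 13)
11^7 mod 13 = 2

11^415 ≡ 2 (mod 13)


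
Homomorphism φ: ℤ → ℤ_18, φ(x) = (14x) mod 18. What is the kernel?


Kernel = preimage of identity
ker(φ) = {x ∈ ℤ : 14x ≡ 0 (mod 18)}. gcd(14,18) = 2, so 14x ≡ 0 (mod 18) ⟺ x ≡ 0 (mod 18/2 = 9). Hence ker(φ) = 9ℤ

ker(φ) = 9ℤ


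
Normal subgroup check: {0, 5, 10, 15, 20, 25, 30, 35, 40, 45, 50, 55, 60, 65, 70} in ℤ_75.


H = {0, 5, 10, 15, 20, 25, 30, 35, 40, 45, 50, 55, 60, 65, 70} in ℤ_75
ℤ_75 is abelian; every subgroup of an abelian group is normal

Yes, normal subgroup


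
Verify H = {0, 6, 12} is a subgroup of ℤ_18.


Subgroup test for H = {0, 6, 12} in (ℤ_18, +):
(1) 0 ∈ H? Yes
(2) Closure: for all a,b ∈ H, (a+b) mod 18 ∈ H? Yes
(3) Inverses: for all a ∈ H, -a mod 18 ∈ H? Yes

Yes, H is a subgroup of ℤ_18


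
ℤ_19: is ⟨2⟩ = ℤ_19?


g generates ℤ_n iff gcd(g, n) = 1
gcd(2, 19) = 1
Since gcd = 1, 2 is a generator.

Yes, 2 generates ℤ_19


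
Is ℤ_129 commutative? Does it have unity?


ℤ_129 is a commutative ring with unity 1; 129 = 3×43 is composite, so 3·43 ≡ 0 gives zero divisors (not an integral domain)
Commutative: Yes
Integral domain: No
Has unity: Yes

ℤ_129: Commutative=Yes, Unity=Yes


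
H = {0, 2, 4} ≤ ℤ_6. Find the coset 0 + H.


0 + H = {0 + h (mod 6) : h ∈ H}
0+0=0, 0+2=2, 0+4=4

0 + H = {0, 2, 4}


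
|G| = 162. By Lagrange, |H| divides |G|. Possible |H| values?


Lagrange's theorem: |H| divides |G|
|G| = 162
Divisors of 162: 1, 2, 3, 6, 9, 18, 27, 54, 81, 162

Possible subgroup orders: {1, 2, 3, 6, 9, 18, 27, 54, 81, 162}


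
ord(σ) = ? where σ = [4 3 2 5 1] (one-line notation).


Cycle decomposition: (1 4 5) (2 3)
Cycle lengths: 3, 2
Order = lcm(3, 2) = 6

ord(σ) = 6


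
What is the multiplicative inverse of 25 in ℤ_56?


Use the extended Euclidean algorithm to write 1 = 25·s + 56·t; then s mod 56 is the inverse.
Euclidean algorithm:
  25 = 0·56 + 25
  56 = 2·25 + 6
  25 = 4·6 + 1
  6 = 6·1 + 0
gcd(25,56) = 1
Back-substitution gives: 25·(9) + 56·(-4) = 1
So 25⁻¹ ≡ 9 ≡ 9 (mod 56)
Check: 25 × 9 = 225 ≡ 1 (mod 56) ✓

25⁻¹ ≡ 9 (mod 56)


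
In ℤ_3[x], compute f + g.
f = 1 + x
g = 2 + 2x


Add coefficients mod 3:
x^0: 1 + 2 = 0 (mod 3)
x^1: 1 + 2 = 0 (mod 3)
Result: 0

f + g = 0


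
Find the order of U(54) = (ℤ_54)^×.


U(n) is the group of units mod n; |U(n)| = φ(n)
|U(54)| = φ(54) = 18

|U(54) = (ℤ_54)^×| = 18


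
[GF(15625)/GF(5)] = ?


GF(15625) = GF(5^6), so the extension degree is 6

[GF(15625)/GF(5)] = 6


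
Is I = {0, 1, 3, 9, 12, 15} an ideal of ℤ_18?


Check ideal conditions for I = {0, 1, 3, 9, 12, 15} in ℤ_18:
(1) I is an additive subgroup? No
(2) For r ∈ ℤ_18 and a ∈ I: r·a ∈ I? No  [counterexample: r=2, a=1, r·a mod 18 = 2 ∉ I]

No, I is not an ideal of ℤ_18


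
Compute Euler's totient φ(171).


Factor n: 171 = 3^2 × 19
φ(n) = n · ∏(1 - 1/p) over distinct primes p | n
φ(171) = 171 · (1 - 1/3) · (1 - 1/19) = 108

φ(171) = 108


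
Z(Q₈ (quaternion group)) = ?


Z(G) = {g ∈ G | gx = xg for all x ∈ G}
In Q₈ = {±1, ±i, ±j, ±k}, only ±1 commute with every element

Z(Q₈ (quaternion group)) = {1, -1}


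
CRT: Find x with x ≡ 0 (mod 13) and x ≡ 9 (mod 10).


m₁ = 13, m₂ = 10, gcd = 1, so CRT applies. M = m₁·m₂ = 130
Let M₁ = M/m₁ = 10, M₂ = M/m₂ = 13
Find y₁ ≡ M₁⁻¹ (mod m₁): 10⁻¹ ≡ 4 (mod 13)
Find y₂ ≡ M₂⁻¹ (mod m₂): 13⁻¹ ≡ 7 (mod 10)
x = a₁·M₁·y₁ + a₂·M₂·y₂ = 0·10·4 + 9·13·7 = 819
Reduce mod 130: x ≡ 39
Check: 39 mod 13 = 0 ✓, 39 mod 10 = 9 ✓

x ≡ 39 (mod 130)


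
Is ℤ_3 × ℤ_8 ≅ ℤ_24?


Comparing ℤ_3 × ℤ_8 and ℤ_24:
gcd(3,8) = 1, so ℤ_3 × ℤ_8 ≅ ℤ_24 (CRT)

Yes, ℤ_3 × ℤ_8 ≅ ℤ_24


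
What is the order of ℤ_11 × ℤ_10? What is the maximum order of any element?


|ℤ_11 × ℤ_10| = 11 × 10 = 110
Max element order = lcm(11,10) = 110
Cyclic? Yes (gcd=1)

|ℤ_11×ℤ_10| = 110, max element order = 110


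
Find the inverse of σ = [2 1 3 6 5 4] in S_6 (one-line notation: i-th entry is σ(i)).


To find σ⁻¹, swap domain and range:
σ(1) = 2 → σ⁻¹(2) = 1
σ(2) = 1 → σ⁻¹(1) = 2
σ(3) = 3 → σ⁻¹(3) = 3
σ(4) = 6 → σ⁻¹(6) = 4
σ(5) = 5 → σ⁻¹(5) = 5
σ(6) = 4 → σ⁻¹(4) = 6

σ⁻¹ = [2 1 3 6 5 4]


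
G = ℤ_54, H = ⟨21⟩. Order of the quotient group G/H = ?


|⟨21⟩| = n / gcd(21, 54) = 54 / 3 = 18
H is normal (ℤ_54 is abelian).
|G/H| = |G| / |H| = 54 / 18 = 3

|G/H| = 3


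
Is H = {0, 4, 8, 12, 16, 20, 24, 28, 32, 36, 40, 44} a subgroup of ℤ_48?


Subgroup test for H = {0, 4, 8, 12, 16, 20, 24, 28, 32, 36, 40, 44} in (ℤ_48, +):
(1) 0 ∈ H? Yes
(2) Closure: for all a,b ∈ H, (a+b) mod 48 ∈ H? Yes
(3) Inverses: for all a ∈ H, -a mod 48 ∈ H? Yes

Yes, H is a subgroup of ℤ_48


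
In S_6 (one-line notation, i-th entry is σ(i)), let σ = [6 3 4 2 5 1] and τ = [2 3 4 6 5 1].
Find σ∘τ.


σ∘τ: apply τ first, then σ
1 →τ 2 →σ 3
2 →τ 3 →σ 4
3 →τ 4 →σ 2
4 →τ 6 →σ 1
5 →τ 5 →σ 5
6 →τ 1 →σ 6

σ∘τ = [3 4 2 1 5 6]


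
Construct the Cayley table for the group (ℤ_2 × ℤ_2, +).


Elements: {(0,0), (0,1), (1,0), (1,1)}
Operation: componentwise addition mod (2, 2)
Entry (a, b) = ((a₁+b₁) mod 2, (a₂+b₂) mod 2)

Cayley table:
      | (0,0) | (0,1) | (1,0) | (1,1)
(0,0) | (0,0) | (0,1) | (1,0) | (1,1)
(0,1) | (0,1) | (0,0) | (1,1) | (1,0)
(1,0) | (1,0) | (1,1) | (0,0) | (0,1)
(1,1) | (1,1) | (1,0) | (0,1) | (0,0)


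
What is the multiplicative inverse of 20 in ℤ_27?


Use the extended Euclidean algorithm to write 1 = 20·s + 27·t; then s mod 27 is the inverse.
Euclidean algorithm:
  20 = 0·27 + 20
  27 = 1·20 + 7
  20 = 2·7 + 6
  7 = 1·6 + 1
  6 = 6·1 + 0
gcd(20,27) = 1
Back-substitution gives: 20·(-4) + 27·(3) = 1
So 20⁻¹ ≡ -4 ≡ 23 (mod 27)
Check: 20 × 23 = 460 ≡ 1 (mod 27) ✓

20⁻¹ ≡ 23 (mod 27)


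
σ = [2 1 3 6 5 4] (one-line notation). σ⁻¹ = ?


To find σ⁻¹, swap domain and range:
σ(1) = 2 → σ⁻¹(2) = 1
σ(2) = 1 → σ⁻¹(1) = 2
σ(3) = 3 → σ⁻¹(3) = 3
σ(4) = 6 → σ⁻¹(6) = 4
σ(5) = 5 → σ⁻¹(5) = 5
σ(6) = 4 → σ⁻¹(4) = 6

σ⁻¹ = [2 1 3 6 5 4]


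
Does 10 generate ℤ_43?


g generates ℤ_n iff gcd(g, n) = 1
gcd(10, 43) = 1
Since gcd = 1, 10 is a generator.

Yes, 10 generates ℤ_43


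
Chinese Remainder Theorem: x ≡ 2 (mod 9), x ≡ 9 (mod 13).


m₁ = 9, m₂ = 13, gcd = 1, so CRT applies. M = m₁·m₂ = 117
Let M₁ = M/m₁ = 13, M₂ = M/m₂ = 9
Find y₁ ≡ M₁⁻¹ (mod m₁): 13⁻¹ ≡ 7 (mod 9)
Find y₂ ≡ M₂⁻¹ (mod m₂): 9⁻¹ ≡ 3 (mod 13)
x = a₁·M₁·y₁ + a₂·M₂·y₂ = 2·13·7 + 9·9·3 = 425
Reduce mod 117: x ≡ 74
Check: 74 mod 9 = 2 ✓, 74 mod 13 = 9 ✓

x ≡ 74 (mod 117)


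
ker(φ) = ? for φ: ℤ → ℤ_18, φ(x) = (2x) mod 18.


Kernel = preimage of identity
ker(φ) = {x ∈ ℤ : 2x ≡ 0 (mod 18)}. gcd(2,18) = 2, so 2x ≡ 0 (mod 18) ⟺ x ≡ 0 (mod 18/2 = 9). Hence ker(φ) = 9ℤ

ker(φ) = 9ℤ


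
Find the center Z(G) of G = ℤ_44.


Z(G) = {g ∈ G | gx = xg for all x ∈ G}
ℤ_44 is abelian, so Z(G) = G

Z(ℤ_44) = ℤ_44


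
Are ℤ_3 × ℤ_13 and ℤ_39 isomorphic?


Comparing ℤ_3 × ℤ_13 and ℤ_39:
gcd(3,13) = 1, so ℤ_3 × ℤ_13 ≅ ℤ_39 (CRT)

Yes, ℤ_3 × ℤ_13 ≅ ℤ_39


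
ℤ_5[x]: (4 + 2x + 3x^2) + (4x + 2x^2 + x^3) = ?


Add coefficients mod 5:
x^0: 4 + 0 = 4 (mod 5)
x^1: 2 + 4 = 1 (mod 5)
x^2: 3 + 2 = 0 (mod 5)
x^3: 0 + 1 = 1 (mod 5)
Result: 4 + x + x^3

f + g = 4 + x + x^3


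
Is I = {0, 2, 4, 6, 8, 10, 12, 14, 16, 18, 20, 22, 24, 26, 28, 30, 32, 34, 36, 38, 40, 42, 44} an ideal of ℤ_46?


Check ideal conditions for I = {0, 2, 4, 6, 8, 10, 12, 14, 16, 18, 20, 22, 24, 26, 28, 30, 32, 34, 36, 38, 40, 42, 44} in ℤ_46:
(1) I is an additive subgroup? Yes
(2) For r ∈ ℤ_46 and a ∈ I: r·a ∈ I? Yes

Yes, I is an ideal of ℤ_46


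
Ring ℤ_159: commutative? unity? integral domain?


ℤ_159 is a commutative ring with unity 1; 159 = 3×53 is composite, so 3·53 ≡ 0 gives zero divisors (not an integral domain)
Commutative: Yes
Integral domain: No
Has unity: Yes

ℤ_159: Commutative=Yes, Unity=Yes


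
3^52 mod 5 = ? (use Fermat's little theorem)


Fermat's little theorem: if p is prime and gcd(a,p)=1, then a^(p-1) ≡ 1 (mod p)
p = 5 is prime, gcd(3,5) = 1
Reduce exponent: 52 mod 4 = 0
So 3^52 ≡ 3^0 (mod 5)
3^0 = 1

3^52 ≡ 1 (mod 5)


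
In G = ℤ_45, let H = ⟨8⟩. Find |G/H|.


|⟨8⟩| = n / gcd(8, 45) = 45 / 1 = 45
H is normal (ℤ_45 is abelian).
|G/H| = |G| / |H| = 45 / 45 = 1

|G/H| = 1


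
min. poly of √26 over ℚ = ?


√26 satisfies x² - 26 = 0, irreducible over ℚ since 26 is squarefree

Minimal polynomial: x² - 26


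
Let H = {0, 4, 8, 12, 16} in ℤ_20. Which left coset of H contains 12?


12 + H = {12 + h (mod 20) : h ∈ H}
12+0=12, 12+4=16, 12+8=0, 12+12=4, 12+16=8
12 + H = {0, 4, 8, 12, 16} = 0 + H

12 + H = {0, 4, 8, 12, 16}


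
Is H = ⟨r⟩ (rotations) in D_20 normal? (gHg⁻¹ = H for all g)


H = ⟨r⟩ (rotations) in D_20
The rotation subgroup ⟨r⟩ has index 2 in D_20, so it is normal

Yes, normal subgroup


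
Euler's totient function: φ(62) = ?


Factor n: 62 = 2 × 31
φ(n) = n · ∏(1 - 1/p) over distinct primes p | n
φ(62) = 62 · (1 - 1/2) · (1 - 1/31) = 30

φ(62) = 30


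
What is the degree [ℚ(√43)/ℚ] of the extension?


√43 has minimal polynomial x² - 43 (irreducible over ℚ since 43 is squarefree)

[ℚ(√43)/ℚ] = 2


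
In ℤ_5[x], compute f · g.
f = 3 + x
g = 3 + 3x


Expand and collect like terms; reduce coefficients mod 5:
x^0: 3·3 = 9 ≡ 4 (mod 5)
x^1: 3·3 + 1·3 = 12 ≡ 2 (mod 5)
x^2: 1·3 = 3 ≡ 3 (mod 5)
Result: 4 + 2x + 3x^2

f · g = 4 + 2x + 3x^2


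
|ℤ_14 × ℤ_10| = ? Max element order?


|ℤ_14 × ℤ_10| = 14 × 10 = 140
Max element order = lcm(14,10) = 70
Cyclic? No (gcd=2)

|ℤ_14×ℤ_10| = 140, max element order = 70


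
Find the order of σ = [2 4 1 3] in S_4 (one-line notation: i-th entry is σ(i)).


Cycle decomposition: (1 2 4 3)
Cycle lengths: 4
Order = lcm(4) = 4

ord(σ) = 4


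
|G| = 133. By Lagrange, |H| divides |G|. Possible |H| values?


Lagrange's theorem: |H| divides |G|
|G| = 133
Divisors of 133: 1, 7, 19, 133

Possible subgroup orders: {1, 7, 19, 133}


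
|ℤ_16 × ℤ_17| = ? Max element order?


|ℤ_16 × ℤ_17| = 16 × 17 = 272
Max element order = lcm(16,17) = 272
Cyclic? Yes (gcd=1)

|ℤ_16×ℤ_17| = 272, max element order = 272


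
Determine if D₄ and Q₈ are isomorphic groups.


Comparing D₄ and Q₈:
D₄ has 5 elements of order 2; Q₈ has only 1

No, D₄ ≇ Q₈


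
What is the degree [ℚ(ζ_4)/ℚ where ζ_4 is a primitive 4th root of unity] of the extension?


[ℚ(ζ_n):ℚ] = deg Φ_n(x) = φ(n). Here φ(4) = 2

[ℚ(ζ_4)/ℚ where ζ_4 is a primitive 4th root of unity] = 2


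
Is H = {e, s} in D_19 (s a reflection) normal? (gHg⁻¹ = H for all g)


H = {e, s} in D_19 (s a reflection)
r·s·r⁻¹ = sr⁻² ≠ s for n ≥ 3, so {e, s} is not closed under conjugation

No, not a normal subgroup


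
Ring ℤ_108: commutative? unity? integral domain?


ℤ_108 is a commutative ring with unity 1; 108 = 2×54 is composite, so 2·54 ≡ 0 gives zero divisors (not an integral domain)
Commutative: Yes
Integral domain: No
Has unity: Yes

ℤ_108: Commutative=Yes, Unity=Yes


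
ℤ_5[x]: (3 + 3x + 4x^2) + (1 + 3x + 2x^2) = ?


Add coefficients mod 5:
x^0: 3 + 1 = 4 (mod 5)
x^1: 3 + 3 = 1 (mod 5)
x^2: 4 + 2 = 1 (mod 5)
Result: 4 + x + x^2

f + g = 4 + x + x^2


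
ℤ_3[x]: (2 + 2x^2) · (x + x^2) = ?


Expand and collect like terms; reduce coefficients mod 3:
x^0: 2·0 = 0 ≡ 0 (mod 3)
x^1: 2·1 + 0·0 = 2 ≡ 2 (mod 3)
x^2: 2·1 + 0·1 + 2·0 = 2 ≡ 2 (mod 3)
x^3: 0·1 + 2·1 = 2 ≡ 2 (mod 3)
x^4: 2·1 = 2 ≡ 2 (mod 3)
Result: 2x + 2x^2 + 2x^3 + 2x^4

f · g = 2x + 2x^2 + 2x^3 + 2x^4


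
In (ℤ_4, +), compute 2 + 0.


Operation: addition mod 4
2 + 0 = (a + b) mod 4 with a = 2, b = 0

2 + 0 = 2


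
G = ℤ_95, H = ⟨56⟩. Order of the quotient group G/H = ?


|⟨56⟩| = n / gcd(56, 95) = 95 / 1 = 95
H is normal (ℤ_95 is abelian).
|G/H| = |G| / |H| = 95 / 95 = 1

|G/H| = 1


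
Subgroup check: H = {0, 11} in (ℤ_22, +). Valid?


Subgroup test for H = {0, 11} in (ℤ_22, +):
(1) 0 ∈ H? Yes
(2) Closure: for all a,b ∈ H, (a+b) mod 22 ∈ H? Yes
(3) Inverses: for all a ∈ H, -a mod 22 ∈ H? Yes

Yes, H is a subgroup of ℤ_22


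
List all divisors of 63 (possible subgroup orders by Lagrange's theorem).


Lagrange's theorem: |H| divides |G|
|G| = 63
Divisors of 63: 1, 3, 7, 9, 21, 63

Possible subgroup orders: {1, 3, 7, 9, 21, 63}


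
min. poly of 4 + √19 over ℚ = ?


Let α = 4 + √19. Then α - 4 = √19, so (α - 4)² = 19, giving α² - 8α - 3 = 0. Degree 2 and α ∉ ℚ, so this is the minimal polynomial.

Minimal polynomial: x² - 8x - 3


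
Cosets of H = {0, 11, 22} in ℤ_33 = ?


H = {0, 11, 22}, |H| = 3
Number of cosets = |G|/|H| = 33/3 = 11
0 + H = {0, 11, 22}
1 + H = {1, 12, 23}
2 + H = {2, 13, 24}
3 + H = {3, 14, 25}
4 + H = {4, 15, 26}
5 + H = {5, 16, 27}
6 + H = {6, 17, 28}
7 + H = {7, 18, 29}
8 + H = {8, 19, 30}
9 + H = {9, 20, 31}
10 + H = {10, 21, 32}

Cosets: 0+H={0,11,22}; 1+H={1,12,23}; 2+H={2,13,24}; 3+H={3,14,25}; 4+H={4,15,26}; 5+H={5,16,27}; 6+H={6,17,28}; 7+H={7,18,29}; 8+H={8,19,30}; 9+H={9,20,31}; 10+H={10,21,32}


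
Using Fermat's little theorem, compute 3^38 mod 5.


Fermat's little theorem: if p is prime and gcd(a,p)=1, then a^(p-1) ≡ 1 (mod p)
p = 5 is prime, gcd(3,5) = 1
Reduce exponent: 38 mod 4 = 2
So 3^38 ≡ 3^2 (mod 5)
3^2 mod 5 = 4

3^38 ≡ 4 (mod 5)


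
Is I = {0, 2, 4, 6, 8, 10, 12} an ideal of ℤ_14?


Check ideal conditions for I = {0, 2, 4, 6, 8, 10, 12} in ℤ_14:
(1) I is an additive subgroup? Yes
(2) For r ∈ ℤ_14 and a ∈ I: r·a ∈ I? Yes

Yes, I is an ideal of ℤ_14


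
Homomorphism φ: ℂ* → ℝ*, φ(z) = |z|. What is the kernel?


Kernel = preimage of identity
ker(φ) = {z ∈ ℂ* | |z| = 1} = unit circle S¹

ker(φ) = S¹ (unit circle)


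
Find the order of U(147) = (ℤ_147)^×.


U(n) is the group of units mod n; |U(n)| = φ(n)
|U(147)| = φ(147) = 84

|U(147) = (ℤ_147)^×| = 84


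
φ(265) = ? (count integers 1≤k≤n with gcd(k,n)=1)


Factor n: 265 = 5 × 53
φ(n) = n · ∏(1 - 1/p) over distinct primes p | n
φ(265) = 265 · (1 - 1/5) · (1 - 1/53) = 208

φ(265) = 208


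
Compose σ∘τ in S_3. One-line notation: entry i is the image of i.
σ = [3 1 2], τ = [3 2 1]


σ∘τ: apply τ first, then σ
1 →τ 3 →σ 2
2 →τ 2 →σ 1
3 →τ 1 →σ 3

σ∘τ = [2 1 3]


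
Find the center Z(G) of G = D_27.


Z(G) = {g ∈ G | gx = xg for all x ∈ G}
For odd n, Z(D_n) = {e}: no nontrivial rotation commutes with all reflections

Z(D_27) = {e}


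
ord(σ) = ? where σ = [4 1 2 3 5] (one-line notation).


Cycle decomposition: (1 4 3 2)
Cycle lengths: 4
Order = lcm(4) = 4

ord(σ) = 4


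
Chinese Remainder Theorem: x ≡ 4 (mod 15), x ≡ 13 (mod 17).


m₁ = 15, m₂ = 17, gcd = 1, so CRT applies. M = m₁·m₂ = 255
Let M₁ = M/m₁ = 17, M₂ = M/m₂ = 15
Find y₁ ≡ M₁⁻¹ (mod m₁): 17⁻¹ ≡ 8 (mod 15)
Find y₂ ≡ M₂⁻¹ (mod m₂): 15⁻¹ ≡ 8 (mod 17)
x = a₁·M₁·y₁ + a₂·M₂·y₂ = 4·17·8 + 13·15·8 = 2104
Reduce mod 255: x ≡ 64
Check: 64 mod 15 = 4 ✓, 64 mod 17 = 13 ✓

x ≡ 64 (mod 255)


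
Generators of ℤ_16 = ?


g generates ℤ_n iff gcd(g,n) = 1
Checking each g ∈ {1,...,15}:
gcd(1,16) = 1
gcd(2,16) = 2
gcd(3,16) = 1
gcd(4,16) = 4
gcd(5,16) = 1
gcd(6,16) = 2
gcd(7,16) = 1
gcd(8,16) = 8
gcd(9,16) = 1
gcd(10,16) = 2
gcd(11,16) = 1
gcd(12,16) = 4
gcd(13,16) = 1
gcd(14,16) = 2
gcd(15,16) = 1
Generators: {1, 3, 5, 7, 9, 11, 13, 15}
Number of generators = φ(16) = 8

Generators of ℤ_16 = {1, 3, 5, 7, 9, 11, 13, 15}


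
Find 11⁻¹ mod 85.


Use the extended Euclidean algorithm to write 1 = 11·s + 85·t; then s mod 85 is the inverse.
Euclidean algorithm:
  11 = 0·85 + 11
  85 = 7·11 + 8
  11 = 1·8 + 3
  8 = 2·3 + 2
  3 = 1·2 + 1
  2 = 2·1 + 0
gcd(11,85) = 1
Back-substitution gives: 11·(31) + 85·(-4) = 1
So 11⁻¹ ≡ 31 ≡ 31 (mod 85)
Check: 11 × 31 = 341 ≡ 1 (mod 85) ✓

11⁻¹ ≡ 31 (mod 85)


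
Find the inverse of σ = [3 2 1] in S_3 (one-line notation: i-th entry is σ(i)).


To find σ⁻¹, swap domain and range:
σ(1) = 3 → σ⁻¹(3) = 1
σ(2) = 2 → σ⁻¹(2) = 2
σ(3) = 1 → σ⁻¹(1) = 3

σ⁻¹ = [3 2 1]


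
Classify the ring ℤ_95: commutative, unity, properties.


ℤ_95 is a commutative ring with unity 1; 95 = 5×19 is composite, so 5·19 ≡ 0 gives zero divisors (not an integral domain)
Commutative: Yes
Integral domain: No
Has unity: Yes

ℤ_95: Commutative=Yes, Unity=Yes


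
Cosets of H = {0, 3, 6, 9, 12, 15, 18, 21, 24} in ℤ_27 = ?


H = {0, 3, 6, 9, 12, 15, 18, 21, 24}, |H| = 9
Number of cosets = |G|/|H| = 27/9 = 3
0 + H = {0, 3, 6, 9, 12, 15, 18, 21, 24}
1 + H = {1, 4, 7, 10, 13, 16, 19, 22, 25}
2 + H = {2, 5, 8, 11, 14, 17, 20, 23, 26}

Cosets: 0+H={0,3,6,9,12,15,18,21,24}; 1+H={1,4,7,10,13,16,19,22,25}; 2+H={2,5,8,11,14,17,20,23,26}


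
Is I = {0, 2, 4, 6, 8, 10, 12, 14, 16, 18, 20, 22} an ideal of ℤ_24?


Check ideal conditions for I = {0, 2, 4, 6, 8, 10, 12, 14, 16, 18, 20, 22} in ℤ_24:
(1) I is an additive subgroup? Yes
(2) For r ∈ ℤ_24 and a ∈ I: r·a ∈ I? Yes

Yes, I is an ideal of ℤ_24


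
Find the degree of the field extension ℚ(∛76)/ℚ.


∛76 has minimal polynomial x³ - 76 (irreducible over ℚ since 76 is not a perfect cube)

[ℚ(∛76)/ℚ] = 3


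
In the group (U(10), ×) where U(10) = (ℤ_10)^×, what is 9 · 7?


Operation: multiplication mod 10
9 · 7 = (a × b) mod 10 with a = 9, b = 7

9 · 7 = 3


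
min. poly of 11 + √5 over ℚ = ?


Let α = 11 + √5. Then α - 11 = √5, so (α - 11)² = 5, giving α² - 22α + 116 = 0. Degree 2 and α ∉ ℚ, so this is the minimal polynomial.

Minimal polynomial: x² - 22x + 116


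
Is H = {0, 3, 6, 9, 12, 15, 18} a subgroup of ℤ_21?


Subgroup test for H = {0, 3, 6, 9, 12, 15, 18} in (ℤ_21, +):
(1) 0 ∈ H? Yes
(2) Closure: for all a,b ∈ H, (a+b) mod 21 ∈ H? Yes
(3) Inverses: for all a ∈ H, -a mod 21 ∈ H? Yes

Yes, H is a subgroup of ℤ_21


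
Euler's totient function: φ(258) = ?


Factor n: 258 = 2 × 3 × 43
φ(n) = n · ∏(1 - 1/p) over distinct primes p | n
φ(258) = 258 · (1 - 1/2) · (1 - 1/3) · (1 - 1/43) = 84

φ(258) = 84
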